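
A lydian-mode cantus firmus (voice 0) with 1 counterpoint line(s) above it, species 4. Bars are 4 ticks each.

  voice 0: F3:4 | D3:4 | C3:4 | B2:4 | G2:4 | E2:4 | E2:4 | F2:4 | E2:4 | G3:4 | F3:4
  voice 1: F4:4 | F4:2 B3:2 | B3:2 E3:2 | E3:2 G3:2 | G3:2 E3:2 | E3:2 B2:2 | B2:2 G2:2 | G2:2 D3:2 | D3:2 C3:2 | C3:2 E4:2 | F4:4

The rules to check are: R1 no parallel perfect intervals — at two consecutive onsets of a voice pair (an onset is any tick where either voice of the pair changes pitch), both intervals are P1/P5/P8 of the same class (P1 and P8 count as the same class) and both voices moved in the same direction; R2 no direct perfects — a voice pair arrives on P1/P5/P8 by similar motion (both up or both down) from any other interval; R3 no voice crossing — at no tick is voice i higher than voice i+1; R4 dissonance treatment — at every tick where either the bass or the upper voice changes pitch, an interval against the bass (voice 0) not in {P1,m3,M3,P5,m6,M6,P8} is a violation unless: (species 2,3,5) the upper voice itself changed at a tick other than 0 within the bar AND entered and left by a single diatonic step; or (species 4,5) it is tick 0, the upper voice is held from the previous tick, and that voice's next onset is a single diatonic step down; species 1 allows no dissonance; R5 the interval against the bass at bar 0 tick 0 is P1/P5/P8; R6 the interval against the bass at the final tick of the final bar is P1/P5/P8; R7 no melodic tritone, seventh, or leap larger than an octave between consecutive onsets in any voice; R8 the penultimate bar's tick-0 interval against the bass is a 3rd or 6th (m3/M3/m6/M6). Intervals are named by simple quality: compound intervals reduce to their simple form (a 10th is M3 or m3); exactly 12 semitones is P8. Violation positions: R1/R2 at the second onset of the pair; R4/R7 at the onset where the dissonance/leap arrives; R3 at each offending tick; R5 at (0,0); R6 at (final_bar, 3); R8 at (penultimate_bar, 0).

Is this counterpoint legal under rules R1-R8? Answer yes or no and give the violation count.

No (9 violations)

bar 0: v0=F3 v1=F4 (P8)
bar 1: v0=D3 v1=F4 (m3)
bar 2: v0=C3 v1=B3 (M7)
bar 3: v0=B2 v1=E3 (P4)
bar 4: v0=G2 v1=G3 (P8)
bar 5: v0=E2 v1=E3 (P8)
bar 6: v0=E2 v1=B2 (P5)
bar 7: v0=F2 v1=G2 (M2)
bar 8: v0=E2 v1=D3 (m7)
bar 9: v0=G3 v1=C3 (P5)
bar 10: v0=F3 v1=F4 (P8)
  R7 @ bar1.2: F4->B3 leap 6st
  R4 @ bar2.0: C3/B3 M7 untreated
  R4 @ bar3.0: B2/E3 P4 untreated
  R4 @ bar7.0: F2/G2 M2 untreated
  R3 @ bar9.0: G3 above C3
  R7 @ bar9.0: E2->G3 leap 15st
  R8 @ bar9.0: penult P5 not 3rd/6th
  R3 @ bar9.1: G3 above C3
  R7 @ bar9.2: C3->E4 leap 16st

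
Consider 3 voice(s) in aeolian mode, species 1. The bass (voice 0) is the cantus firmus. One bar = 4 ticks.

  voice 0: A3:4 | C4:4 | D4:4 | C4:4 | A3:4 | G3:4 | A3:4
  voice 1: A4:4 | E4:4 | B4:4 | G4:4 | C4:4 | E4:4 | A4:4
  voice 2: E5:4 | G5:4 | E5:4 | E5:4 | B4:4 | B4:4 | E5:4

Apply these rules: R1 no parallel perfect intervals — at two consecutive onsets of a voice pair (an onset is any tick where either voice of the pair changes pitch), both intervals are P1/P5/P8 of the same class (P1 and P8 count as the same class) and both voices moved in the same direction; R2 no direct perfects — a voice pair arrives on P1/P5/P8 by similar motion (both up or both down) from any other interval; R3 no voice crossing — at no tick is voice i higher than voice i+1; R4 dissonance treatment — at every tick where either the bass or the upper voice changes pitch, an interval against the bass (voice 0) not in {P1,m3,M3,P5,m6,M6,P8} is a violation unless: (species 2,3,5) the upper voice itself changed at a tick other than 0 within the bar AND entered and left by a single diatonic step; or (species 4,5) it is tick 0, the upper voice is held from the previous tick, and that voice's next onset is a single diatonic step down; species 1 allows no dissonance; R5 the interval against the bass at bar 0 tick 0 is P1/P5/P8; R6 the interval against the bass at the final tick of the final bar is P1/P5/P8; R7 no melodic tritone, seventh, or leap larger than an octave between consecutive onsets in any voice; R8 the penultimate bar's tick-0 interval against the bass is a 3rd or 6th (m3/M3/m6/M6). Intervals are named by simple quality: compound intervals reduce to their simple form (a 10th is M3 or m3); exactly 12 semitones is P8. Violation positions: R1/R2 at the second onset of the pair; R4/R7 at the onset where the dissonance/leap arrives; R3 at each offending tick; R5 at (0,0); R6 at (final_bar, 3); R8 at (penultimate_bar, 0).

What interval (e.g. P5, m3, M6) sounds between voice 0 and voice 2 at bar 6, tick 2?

voice 0=A3 voice 2=E5 -> P5

P5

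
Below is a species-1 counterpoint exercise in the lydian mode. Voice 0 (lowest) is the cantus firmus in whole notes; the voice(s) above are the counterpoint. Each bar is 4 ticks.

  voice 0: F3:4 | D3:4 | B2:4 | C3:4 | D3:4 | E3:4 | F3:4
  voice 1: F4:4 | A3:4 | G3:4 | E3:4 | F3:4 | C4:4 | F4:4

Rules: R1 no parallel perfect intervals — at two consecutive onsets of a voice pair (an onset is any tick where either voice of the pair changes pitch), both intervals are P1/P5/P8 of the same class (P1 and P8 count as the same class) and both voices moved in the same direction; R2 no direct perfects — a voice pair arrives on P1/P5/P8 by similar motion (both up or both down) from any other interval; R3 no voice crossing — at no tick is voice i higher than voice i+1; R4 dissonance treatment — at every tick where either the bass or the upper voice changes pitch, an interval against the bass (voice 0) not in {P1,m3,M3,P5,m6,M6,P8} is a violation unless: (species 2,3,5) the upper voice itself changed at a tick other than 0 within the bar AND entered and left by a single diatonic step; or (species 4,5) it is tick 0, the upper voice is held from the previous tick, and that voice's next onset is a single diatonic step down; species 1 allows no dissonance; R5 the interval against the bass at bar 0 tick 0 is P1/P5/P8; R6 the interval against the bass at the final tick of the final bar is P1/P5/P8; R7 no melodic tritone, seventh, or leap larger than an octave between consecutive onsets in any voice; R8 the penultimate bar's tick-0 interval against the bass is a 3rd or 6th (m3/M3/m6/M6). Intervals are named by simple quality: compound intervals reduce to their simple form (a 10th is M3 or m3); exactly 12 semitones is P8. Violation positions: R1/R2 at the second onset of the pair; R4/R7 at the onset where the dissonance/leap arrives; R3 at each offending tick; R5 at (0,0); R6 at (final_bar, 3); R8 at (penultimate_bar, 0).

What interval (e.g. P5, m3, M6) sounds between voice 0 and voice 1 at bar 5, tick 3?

voice 0=E3 voice 1=C4 -> m6

m6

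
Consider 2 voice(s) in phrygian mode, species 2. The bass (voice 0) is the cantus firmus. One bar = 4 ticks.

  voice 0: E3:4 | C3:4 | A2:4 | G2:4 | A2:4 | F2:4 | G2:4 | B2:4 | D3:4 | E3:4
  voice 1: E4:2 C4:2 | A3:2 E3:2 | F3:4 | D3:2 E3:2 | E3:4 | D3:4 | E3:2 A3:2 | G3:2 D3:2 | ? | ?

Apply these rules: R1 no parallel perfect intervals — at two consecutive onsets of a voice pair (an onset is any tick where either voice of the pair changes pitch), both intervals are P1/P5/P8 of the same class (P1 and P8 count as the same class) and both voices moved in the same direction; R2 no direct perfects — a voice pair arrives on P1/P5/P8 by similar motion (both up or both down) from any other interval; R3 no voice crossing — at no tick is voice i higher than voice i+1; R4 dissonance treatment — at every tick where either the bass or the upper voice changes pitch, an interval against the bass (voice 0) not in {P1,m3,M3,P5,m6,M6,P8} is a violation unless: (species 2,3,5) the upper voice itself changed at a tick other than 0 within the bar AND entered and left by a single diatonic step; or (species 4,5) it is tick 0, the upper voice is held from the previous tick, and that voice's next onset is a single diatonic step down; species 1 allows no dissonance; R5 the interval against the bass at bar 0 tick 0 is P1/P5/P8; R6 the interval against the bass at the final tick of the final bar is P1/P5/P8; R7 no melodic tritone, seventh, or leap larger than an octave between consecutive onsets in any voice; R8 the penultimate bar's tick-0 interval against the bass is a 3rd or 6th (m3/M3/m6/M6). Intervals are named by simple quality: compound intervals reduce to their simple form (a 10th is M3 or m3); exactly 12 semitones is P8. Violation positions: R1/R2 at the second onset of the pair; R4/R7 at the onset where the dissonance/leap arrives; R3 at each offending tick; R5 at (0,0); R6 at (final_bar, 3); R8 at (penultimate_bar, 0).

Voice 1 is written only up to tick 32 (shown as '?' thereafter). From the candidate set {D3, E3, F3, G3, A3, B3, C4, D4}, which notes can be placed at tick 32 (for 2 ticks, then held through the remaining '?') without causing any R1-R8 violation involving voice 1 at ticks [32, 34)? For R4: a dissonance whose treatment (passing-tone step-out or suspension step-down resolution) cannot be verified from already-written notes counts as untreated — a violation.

D3: violates R8
E3: violates R4,R8
F3: legal
G3: violates R4,R8
A3: violates R2,R8
B3: legal
C4: violates R4,R7,R8
D4: violates R2,R8

{B3, F3}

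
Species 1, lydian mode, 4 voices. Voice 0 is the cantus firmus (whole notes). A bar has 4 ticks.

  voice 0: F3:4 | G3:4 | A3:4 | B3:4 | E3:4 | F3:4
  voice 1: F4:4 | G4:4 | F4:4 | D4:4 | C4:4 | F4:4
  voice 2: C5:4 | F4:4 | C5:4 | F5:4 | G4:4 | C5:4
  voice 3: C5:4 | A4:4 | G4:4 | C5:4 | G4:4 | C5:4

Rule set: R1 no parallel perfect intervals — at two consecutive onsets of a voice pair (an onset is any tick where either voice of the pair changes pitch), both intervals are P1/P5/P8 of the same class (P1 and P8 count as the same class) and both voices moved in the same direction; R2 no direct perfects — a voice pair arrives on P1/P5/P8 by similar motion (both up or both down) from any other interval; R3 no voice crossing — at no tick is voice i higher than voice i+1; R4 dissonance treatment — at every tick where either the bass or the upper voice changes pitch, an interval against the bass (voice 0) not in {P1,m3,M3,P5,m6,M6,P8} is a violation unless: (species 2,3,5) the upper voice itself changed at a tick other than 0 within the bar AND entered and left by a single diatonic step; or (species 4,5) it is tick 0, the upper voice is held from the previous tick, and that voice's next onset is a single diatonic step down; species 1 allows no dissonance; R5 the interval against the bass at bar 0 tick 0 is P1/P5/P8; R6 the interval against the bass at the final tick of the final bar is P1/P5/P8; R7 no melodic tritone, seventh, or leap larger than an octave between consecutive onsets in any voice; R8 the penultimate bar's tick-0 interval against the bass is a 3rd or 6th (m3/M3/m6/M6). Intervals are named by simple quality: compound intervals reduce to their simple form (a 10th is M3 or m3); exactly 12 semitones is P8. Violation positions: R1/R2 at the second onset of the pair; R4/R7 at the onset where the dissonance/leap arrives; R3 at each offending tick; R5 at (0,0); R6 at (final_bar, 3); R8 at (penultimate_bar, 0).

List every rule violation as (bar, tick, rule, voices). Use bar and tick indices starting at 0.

bar 0: v0=F3 v1=F4 v2=C5 v3=C5 downbeat P5
bar 1: v0=G3 v1=G4 v2=F4 v3=A4 downbeat M2
bar 2: v0=A3 v1=F4 v2=C5 v3=G4 downbeat m7
bar 3: v0=B3 v1=D4 v2=F5 v3=C5 downbeat m2
bar 4: v0=E3 v1=C4 v2=G4 v3=G4 downbeat m3
bar 5: v0=F3 v1=F4 v2=C5 v3=C5 downbeat P5
  -> R1 @ bar 1 tick 0 v(0, 1): F3/F4 P8 -> G3/G4 P8 similar
  -> R3 @ bar 1 tick 0 v(1, 2): G4 above F4
  -> R4 @ bar 1 tick 0 v(0, 2): G3/F4 m7 untreated
  -> R4 @ bar 1 tick 0 v(0, 3): G3/A4 M2 untreated
  -> R3 @ bar 1 tick 1 v(1, 2): G4 above F4
  -> R3 @ bar 1 tick 2 v(1, 2): G4 above F4
  -> R3 @ bar 1 tick 3 v(1, 2): G4 above F4
  -> R3 @ bar 2 tick 0 v(2, 3): C5 above G4
  -> R4 @ bar 2 tick 0 v(0, 3): A3/G4 m7 untreated
  -> R3 @ bar 2 tick 1 v(2, 3): C5 above G4
  -> R3 @ bar 2 tick 2 v(2, 3): C5 above G4
  -> R3 @ bar 2 tick 3 v(2, 3): C5 above G4
  -> R3 @ bar 3 tick 0 v(2, 3): F5 above C5
  -> R4 @ bar 3 tick 0 v(0, 2): B3/F5 TT untreated
  -> R4 @ bar 3 tick 0 v(0, 3): B3/C5 m2 untreated
  -> R3 @ bar 3 tick 1 v(2, 3): F5 above C5
  -> R3 @ bar 3 tick 2 v(2, 3): F5 above C5
  -> R3 @ bar 3 tick 3 v(2, 3): F5 above C5
  -> R2 @ bar 4 tick 0 v(1, 2): D4/F5 m3 -> C4/G4 P5 similar
  -> R2 @ bar 4 tick 0 v(1, 3): D4/C5 m7 -> C4/G4 P5 similar
  -> R2 @ bar 4 tick 0 v(2, 3): F5/C5 P4 -> G4/G4 P1 similar
  -> R7 @ bar 4 tick 0 v(2,): F5->G4 leap 10st
  -> R1 @ bar 5 tick 0 v(1, 2): C4/G4 P5 -> F4/C5 P5 similar
  -> R1 @ bar 5 tick 0 v(1, 3): C4/G4 P5 -> F4/C5 P5 similar
  -> R1 @ bar 5 tick 0 v(2, 3): G4/G4 P1 -> C5/C5 P1 similar
  -> R2 @ bar 5 tick 0 v(0, 1): E3/C4 m6 -> F3/F4 P8 similar
  -> R2 @ bar 5 tick 0 v(0, 2): E3/G4 m3 -> F3/C5 P5 similar
  -> R2 @ bar 5 tick 0 v(0, 3): E3/G4 m3 -> F3/C5 P5 similar

(1, 0, R1, (0, 1))
(1, 0, R3, (1, 2))
(1, 0, R4, (0, 2))
(1, 0, R4, (0, 3))
(1, 1, R3, (1, 2))
(1, 2, R3, (1, 2))
(1, 3, R3, (1, 2))
(2, 0, R3, (2, 3))
(2, 0, R4, (0, 3))
(2, 1, R3, (2, 3))
(2, 2, R3, (2, 3))
(2, 3, R3, (2, 3))
(3, 0, R3, (2, 3))
(3, 0, R4, (0, 2))
(3, 0, R4, (0, 3))
(3, 1, R3, (2, 3))
(3, 2, R3, (2, 3))
(3, 3, R3, (2, 3))
(4, 0, R2, (1, 2))
(4, 0, R2, (1, 3))
(4, 0, R2, (2, 3))
(4, 0, R7, (2,))
(5, 0, R1, (1, 2))
(5, 0, R1, (1, 3))
(5, 0, R1, (2, 3))
(5, 0, R2, (0, 1))
(5, 0, R2, (0, 2))
(5, 0, R2, (0, 3))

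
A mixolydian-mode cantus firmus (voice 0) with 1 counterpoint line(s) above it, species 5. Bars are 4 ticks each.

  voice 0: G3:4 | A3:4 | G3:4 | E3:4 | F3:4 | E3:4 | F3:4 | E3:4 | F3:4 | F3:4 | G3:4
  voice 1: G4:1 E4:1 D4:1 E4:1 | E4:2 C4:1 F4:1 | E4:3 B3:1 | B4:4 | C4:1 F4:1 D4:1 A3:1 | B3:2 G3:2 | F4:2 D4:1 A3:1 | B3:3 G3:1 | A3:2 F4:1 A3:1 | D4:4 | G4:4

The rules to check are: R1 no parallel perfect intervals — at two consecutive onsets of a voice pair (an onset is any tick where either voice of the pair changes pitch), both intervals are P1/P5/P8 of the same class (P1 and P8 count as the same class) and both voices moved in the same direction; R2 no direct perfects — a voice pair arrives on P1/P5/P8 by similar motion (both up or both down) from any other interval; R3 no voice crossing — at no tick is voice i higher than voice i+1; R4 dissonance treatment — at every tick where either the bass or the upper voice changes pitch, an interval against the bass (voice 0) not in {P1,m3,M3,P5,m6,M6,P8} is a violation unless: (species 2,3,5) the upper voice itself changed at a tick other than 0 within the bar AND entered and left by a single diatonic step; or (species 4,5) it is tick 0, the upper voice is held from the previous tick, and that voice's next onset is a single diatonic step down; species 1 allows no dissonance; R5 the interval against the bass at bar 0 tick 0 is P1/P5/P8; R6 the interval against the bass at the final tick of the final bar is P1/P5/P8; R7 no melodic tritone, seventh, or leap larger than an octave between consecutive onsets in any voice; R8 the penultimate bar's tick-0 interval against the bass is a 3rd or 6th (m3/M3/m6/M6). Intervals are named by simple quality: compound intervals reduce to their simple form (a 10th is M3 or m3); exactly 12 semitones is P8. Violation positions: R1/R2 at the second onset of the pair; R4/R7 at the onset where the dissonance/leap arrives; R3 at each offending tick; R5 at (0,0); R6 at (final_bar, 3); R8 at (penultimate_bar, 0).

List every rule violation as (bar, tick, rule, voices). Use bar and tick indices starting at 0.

(4, 0, R7, (1,))
(6, 0, R2, (0, 1))
(6, 0, R7, (1,))
(10, 0, R2, (0, 1))

bar 0: v0=G3 v1=G4 downbeat P8
bar 1: v0=A3 v1=E4 downbeat P5
bar 2: v0=G3 v1=E4 downbeat M6
bar 3: v0=E3 v1=B4 downbeat P5
bar 4: v0=F3 v1=C4 downbeat P5
bar 5: v0=E3 v1=B3 downbeat P5
bar 6: v0=F3 v1=F4 downbeat P8
bar 7: v0=E3 v1=B3 downbeat P5
bar 8: v0=F3 v1=A3 downbeat M3
bar 9: v0=F3 v1=D4 downbeat M6
bar 10: v0=G3 v1=G4 downbeat P8
  -> R7 @ bar 4 tick 0 v(1,): B4->C4 leap 11st
  -> R2 @ bar 6 tick 0 v(0, 1): E3/G3 m3 -> F3/F4 P8 similar
  -> R7 @ bar 6 tick 0 v(1,): G3->F4 leap 10st
  -> R2 @ bar 10 tick 0 v(0, 1): F3/D4 M6 -> G3/G4 P8 similar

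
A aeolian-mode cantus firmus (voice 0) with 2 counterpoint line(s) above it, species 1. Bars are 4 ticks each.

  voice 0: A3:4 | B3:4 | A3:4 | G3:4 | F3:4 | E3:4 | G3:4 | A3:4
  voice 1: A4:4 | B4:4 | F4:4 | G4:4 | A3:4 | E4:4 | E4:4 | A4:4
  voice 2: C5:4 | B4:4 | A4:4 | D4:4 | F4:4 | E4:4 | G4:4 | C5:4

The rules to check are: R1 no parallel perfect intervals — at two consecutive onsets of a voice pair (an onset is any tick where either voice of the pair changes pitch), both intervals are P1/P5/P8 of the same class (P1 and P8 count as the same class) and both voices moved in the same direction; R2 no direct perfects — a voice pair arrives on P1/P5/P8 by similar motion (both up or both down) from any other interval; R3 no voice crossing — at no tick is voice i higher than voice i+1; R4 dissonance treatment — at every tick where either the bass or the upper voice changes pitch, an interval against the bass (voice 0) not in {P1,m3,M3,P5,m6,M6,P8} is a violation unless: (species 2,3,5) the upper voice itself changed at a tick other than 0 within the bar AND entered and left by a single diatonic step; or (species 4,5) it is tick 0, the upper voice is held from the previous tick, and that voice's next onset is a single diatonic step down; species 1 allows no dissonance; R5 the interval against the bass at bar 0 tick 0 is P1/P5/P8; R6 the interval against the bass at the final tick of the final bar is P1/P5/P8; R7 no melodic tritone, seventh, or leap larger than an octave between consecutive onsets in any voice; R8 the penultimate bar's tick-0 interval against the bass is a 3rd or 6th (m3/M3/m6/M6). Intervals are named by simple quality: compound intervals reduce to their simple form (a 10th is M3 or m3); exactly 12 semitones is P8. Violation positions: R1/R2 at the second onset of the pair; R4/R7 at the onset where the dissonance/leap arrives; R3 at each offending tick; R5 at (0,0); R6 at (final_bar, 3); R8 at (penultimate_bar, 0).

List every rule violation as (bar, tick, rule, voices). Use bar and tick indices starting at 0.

(0, 0, R5, (0, 2))
(1, 0, R1, (0, 1))
(2, 0, R1, (0, 2))
(2, 0, R7, (1,))
(3, 0, R2, (0, 2))
(3, 0, R3, (1, 2))
(3, 1, R3, (1, 2))
(3, 2, R3, (1, 2))
(3, 3, R3, (1, 2))
(4, 0, R7, (1,))
(5, 0, R1, (0, 2))
(6, 0, R1, (0, 2))
(6, 0, R8, (0, 2))
(7, 0, R2, (0, 1))
(7, 3, R6, (0, 2))

bar 0: v0=A3 v1=A4 v2=C5 downbeat m3
bar 1: v0=B3 v1=B4 v2=B4 downbeat P8
bar 2: v0=A3 v1=F4 v2=A4 downbeat P8
bar 3: v0=G3 v1=G4 v2=D4 downbeat P5
bar 4: v0=F3 v1=A3 v2=F4 downbeat P8
bar 5: v0=E3 v1=E4 v2=E4 downbeat P8
bar 6: v0=G3 v1=E4 v2=G4 downbeat P8
bar 7: v0=A3 v1=A4 v2=C5 downbeat m3
  -> R5 @ bar 0 tick 0 v(0, 2): opens on m3
  -> R1 @ bar 1 tick 0 v(0, 1): A3/A4 P8 -> B3/B4 P8 similar
  -> R1 @ bar 2 tick 0 v(0, 2): B3/B4 P8 -> A3/A4 P8 similar
  -> R7 @ bar 2 tick 0 v(1,): B4->F4 leap 6st
  -> R2 @ bar 3 tick 0 v(0, 2): A3/A4 P8 -> G3/D4 P5 similar
  -> R3 @ bar 3 tick 0 v(1, 2): G4 above D4
  -> R3 @ bar 3 tick 1 v(1, 2): G4 above D4
  -> R3 @ bar 3 tick 2 v(1, 2): G4 above D4
  -> R3 @ bar 3 tick 3 v(1, 2): G4 above D4
  -> R7 @ bar 4 tick 0 v(1,): G4->A3 leap 10st
  -> R1 @ bar 5 tick 0 v(0, 2): F3/F4 P8 -> E3/E4 P8 similar
  -> R1 @ bar 6 tick 0 v(0, 2): E3/E4 P8 -> G3/G4 P8 similar
  -> R8 @ bar 6 tick 0 v(0, 2): penult P8 not 3rd/6th
  -> R2 @ bar 7 tick 0 v(0, 1): G3/E4 M6 -> A3/A4 P8 similar
  -> R6 @ bar 7 tick 3 v(0, 2): closes on m3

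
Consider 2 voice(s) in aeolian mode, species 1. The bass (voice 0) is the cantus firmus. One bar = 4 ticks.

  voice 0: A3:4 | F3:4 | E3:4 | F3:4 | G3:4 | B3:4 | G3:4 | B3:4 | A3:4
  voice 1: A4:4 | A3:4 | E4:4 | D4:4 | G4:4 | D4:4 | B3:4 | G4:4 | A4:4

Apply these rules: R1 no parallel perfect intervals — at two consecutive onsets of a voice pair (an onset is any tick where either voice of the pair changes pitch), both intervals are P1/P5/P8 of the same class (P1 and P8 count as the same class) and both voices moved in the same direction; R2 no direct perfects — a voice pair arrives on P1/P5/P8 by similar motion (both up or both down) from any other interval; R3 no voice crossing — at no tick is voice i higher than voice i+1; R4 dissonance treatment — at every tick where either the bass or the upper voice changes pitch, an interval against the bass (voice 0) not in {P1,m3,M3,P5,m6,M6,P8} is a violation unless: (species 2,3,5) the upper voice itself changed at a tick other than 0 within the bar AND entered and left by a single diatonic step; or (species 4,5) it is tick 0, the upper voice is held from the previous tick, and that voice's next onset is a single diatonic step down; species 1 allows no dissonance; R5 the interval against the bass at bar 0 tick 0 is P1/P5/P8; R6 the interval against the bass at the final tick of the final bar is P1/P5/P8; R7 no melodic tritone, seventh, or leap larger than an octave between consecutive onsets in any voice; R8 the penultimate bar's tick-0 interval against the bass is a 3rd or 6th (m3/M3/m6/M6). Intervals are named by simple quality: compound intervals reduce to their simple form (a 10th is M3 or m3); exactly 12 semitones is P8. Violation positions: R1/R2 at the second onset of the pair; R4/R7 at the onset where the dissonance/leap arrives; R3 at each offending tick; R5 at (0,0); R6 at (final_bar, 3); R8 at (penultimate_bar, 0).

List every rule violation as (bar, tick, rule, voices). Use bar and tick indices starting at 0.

(4, 0, R2, (0, 1))

bar 0: v0=A3 v1=A4 downbeat P8
bar 1: v0=F3 v1=A3 downbeat M3
bar 2: v0=E3 v1=E4 downbeat P8
bar 3: v0=F3 v1=D4 downbeat M6
bar 4: v0=G3 v1=G4 downbeat P8
bar 5: v0=B3 v1=D4 downbeat m3
bar 6: v0=G3 v1=B3 downbeat M3
bar 7: v0=B3 v1=G4 downbeat m6
bar 8: v0=A3 v1=A4 downbeat P8
  -> R2 @ bar 4 tick 0 v(0, 1): F3/D4 M6 -> G3/G4 P8 similar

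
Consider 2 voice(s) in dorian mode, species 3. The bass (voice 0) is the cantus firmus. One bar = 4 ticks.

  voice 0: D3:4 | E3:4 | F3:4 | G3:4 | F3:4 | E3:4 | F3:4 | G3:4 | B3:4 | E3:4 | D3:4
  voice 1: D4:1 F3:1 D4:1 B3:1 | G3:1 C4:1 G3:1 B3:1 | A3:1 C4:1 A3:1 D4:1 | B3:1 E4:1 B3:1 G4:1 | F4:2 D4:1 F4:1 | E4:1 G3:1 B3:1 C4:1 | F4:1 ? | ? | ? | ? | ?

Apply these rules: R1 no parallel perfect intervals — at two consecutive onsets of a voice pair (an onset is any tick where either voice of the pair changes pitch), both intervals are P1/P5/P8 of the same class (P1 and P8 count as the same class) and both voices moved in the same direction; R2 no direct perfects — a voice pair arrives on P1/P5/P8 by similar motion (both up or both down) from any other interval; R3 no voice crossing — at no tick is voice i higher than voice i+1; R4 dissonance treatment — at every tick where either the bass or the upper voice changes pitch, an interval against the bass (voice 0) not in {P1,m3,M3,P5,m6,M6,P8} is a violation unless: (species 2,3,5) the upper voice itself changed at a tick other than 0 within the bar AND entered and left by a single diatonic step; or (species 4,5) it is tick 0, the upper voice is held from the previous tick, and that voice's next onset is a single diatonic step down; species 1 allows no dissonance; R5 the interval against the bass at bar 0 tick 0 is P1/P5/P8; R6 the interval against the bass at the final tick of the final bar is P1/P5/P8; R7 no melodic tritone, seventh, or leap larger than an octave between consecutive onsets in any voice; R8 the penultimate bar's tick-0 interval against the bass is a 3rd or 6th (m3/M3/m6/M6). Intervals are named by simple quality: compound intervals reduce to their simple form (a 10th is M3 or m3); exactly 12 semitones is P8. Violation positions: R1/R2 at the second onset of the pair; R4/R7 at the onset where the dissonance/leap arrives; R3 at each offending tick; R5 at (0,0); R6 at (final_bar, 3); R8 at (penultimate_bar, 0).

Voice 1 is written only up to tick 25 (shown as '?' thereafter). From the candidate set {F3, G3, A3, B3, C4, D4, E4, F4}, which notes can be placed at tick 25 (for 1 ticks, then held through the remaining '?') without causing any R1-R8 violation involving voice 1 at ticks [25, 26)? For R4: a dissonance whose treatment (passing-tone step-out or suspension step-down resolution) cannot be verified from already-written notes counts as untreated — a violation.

F3: legal
G3: violates R4,R7
A3: legal
B3: violates R4,R7
C4: legal
D4: legal
E4: violates R4
F4: legal

{A3, C4, D4, F3, F4}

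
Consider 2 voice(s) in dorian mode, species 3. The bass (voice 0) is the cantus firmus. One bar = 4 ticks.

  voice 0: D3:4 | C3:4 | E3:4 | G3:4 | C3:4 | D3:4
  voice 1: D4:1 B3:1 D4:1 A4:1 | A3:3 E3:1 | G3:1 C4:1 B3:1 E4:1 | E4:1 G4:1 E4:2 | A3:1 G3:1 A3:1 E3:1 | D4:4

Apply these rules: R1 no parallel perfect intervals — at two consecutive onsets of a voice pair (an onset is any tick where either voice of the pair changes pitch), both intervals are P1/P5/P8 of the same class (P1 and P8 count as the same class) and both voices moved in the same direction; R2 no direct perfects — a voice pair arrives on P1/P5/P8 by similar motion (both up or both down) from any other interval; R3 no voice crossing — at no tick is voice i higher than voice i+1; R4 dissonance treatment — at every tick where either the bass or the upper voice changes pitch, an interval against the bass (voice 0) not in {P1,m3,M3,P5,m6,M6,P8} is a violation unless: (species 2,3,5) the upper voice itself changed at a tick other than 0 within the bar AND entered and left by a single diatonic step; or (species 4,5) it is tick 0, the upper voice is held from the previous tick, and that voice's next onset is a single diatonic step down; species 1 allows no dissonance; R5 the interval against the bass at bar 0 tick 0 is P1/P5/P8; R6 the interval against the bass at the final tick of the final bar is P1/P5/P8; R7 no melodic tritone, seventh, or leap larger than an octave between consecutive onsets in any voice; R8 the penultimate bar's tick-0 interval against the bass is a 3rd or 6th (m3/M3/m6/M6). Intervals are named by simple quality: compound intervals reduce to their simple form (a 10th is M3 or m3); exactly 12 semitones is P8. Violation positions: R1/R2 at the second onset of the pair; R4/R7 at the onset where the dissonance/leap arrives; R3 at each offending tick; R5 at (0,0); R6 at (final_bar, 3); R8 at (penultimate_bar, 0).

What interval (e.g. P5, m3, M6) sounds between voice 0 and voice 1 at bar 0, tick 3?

voice 0=D3 voice 1=A4 -> P5

P5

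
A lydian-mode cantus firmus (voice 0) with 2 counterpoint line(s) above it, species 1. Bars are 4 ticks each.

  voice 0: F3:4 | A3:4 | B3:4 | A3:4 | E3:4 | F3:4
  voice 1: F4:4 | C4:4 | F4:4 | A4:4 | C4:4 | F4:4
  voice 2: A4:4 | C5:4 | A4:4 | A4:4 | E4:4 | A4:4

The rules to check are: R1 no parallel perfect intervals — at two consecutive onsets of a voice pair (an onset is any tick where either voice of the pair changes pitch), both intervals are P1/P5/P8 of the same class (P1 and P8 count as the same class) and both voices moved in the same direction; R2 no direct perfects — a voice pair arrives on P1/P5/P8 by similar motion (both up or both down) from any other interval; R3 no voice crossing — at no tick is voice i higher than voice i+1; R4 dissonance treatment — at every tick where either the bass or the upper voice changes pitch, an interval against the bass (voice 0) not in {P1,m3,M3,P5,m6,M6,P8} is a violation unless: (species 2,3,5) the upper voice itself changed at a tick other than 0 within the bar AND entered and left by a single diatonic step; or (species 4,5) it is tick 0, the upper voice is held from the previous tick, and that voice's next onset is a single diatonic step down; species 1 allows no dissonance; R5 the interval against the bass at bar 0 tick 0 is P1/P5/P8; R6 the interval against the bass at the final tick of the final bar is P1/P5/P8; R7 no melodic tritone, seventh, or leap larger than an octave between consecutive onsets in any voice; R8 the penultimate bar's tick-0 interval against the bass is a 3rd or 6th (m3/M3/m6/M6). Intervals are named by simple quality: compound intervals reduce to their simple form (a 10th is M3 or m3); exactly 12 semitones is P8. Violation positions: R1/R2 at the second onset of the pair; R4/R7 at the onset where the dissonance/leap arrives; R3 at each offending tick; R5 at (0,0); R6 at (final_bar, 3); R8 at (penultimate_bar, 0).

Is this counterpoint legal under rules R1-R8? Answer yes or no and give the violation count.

No (7 violations)

bar 0: v0=F3 v1=F4 v2=A4 (M3)
bar 1: v0=A3 v1=C4 v2=C5 (m3)
bar 2: v0=B3 v1=F4 v2=A4 (m7)
bar 3: v0=A3 v1=A4 v2=A4 (P8)
bar 4: v0=E3 v1=C4 v2=E4 (P8)
bar 5: v0=F3 v1=F4 v2=A4 (M3)
  R5 @ bar0.0: opens on M3
  R4 @ bar2.0: B3/F4 TT untreated
  R4 @ bar2.0: B3/A4 m7 untreated
  R1 @ bar4.0: A3/A4 P8 -> E3/E4 P8 similar
  R8 @ bar4.0: penult P8 not 3rd/6th
  R2 @ bar5.0: E3/C4 m6 -> F3/F4 P8 similar
  R6 @ bar5.3: closes on M3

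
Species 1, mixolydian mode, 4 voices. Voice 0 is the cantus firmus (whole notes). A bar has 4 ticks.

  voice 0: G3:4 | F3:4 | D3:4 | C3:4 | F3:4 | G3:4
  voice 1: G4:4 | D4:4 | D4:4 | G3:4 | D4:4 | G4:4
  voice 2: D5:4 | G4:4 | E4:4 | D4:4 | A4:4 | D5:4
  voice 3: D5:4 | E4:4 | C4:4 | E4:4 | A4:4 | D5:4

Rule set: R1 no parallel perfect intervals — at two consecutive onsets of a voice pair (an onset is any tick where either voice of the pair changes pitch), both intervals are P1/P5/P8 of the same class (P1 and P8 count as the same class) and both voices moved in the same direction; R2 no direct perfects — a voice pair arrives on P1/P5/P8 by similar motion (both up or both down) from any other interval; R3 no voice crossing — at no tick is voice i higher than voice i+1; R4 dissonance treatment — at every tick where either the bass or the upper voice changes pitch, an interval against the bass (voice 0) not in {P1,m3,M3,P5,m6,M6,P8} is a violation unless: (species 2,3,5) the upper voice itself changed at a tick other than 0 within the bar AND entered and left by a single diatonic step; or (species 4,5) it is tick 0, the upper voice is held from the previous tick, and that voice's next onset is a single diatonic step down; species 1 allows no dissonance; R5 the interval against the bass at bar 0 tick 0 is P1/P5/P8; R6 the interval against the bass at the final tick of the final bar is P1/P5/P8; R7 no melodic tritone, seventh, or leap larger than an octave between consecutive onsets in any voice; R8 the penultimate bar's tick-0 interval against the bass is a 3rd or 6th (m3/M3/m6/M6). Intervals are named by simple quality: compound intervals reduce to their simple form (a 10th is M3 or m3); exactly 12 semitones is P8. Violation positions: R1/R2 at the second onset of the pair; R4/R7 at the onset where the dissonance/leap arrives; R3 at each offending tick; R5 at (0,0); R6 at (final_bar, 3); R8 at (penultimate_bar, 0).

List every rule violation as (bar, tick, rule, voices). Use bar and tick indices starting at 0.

bar 0: v0=G3 v1=G4 v2=D5 v3=D5 downbeat P5
bar 1: v0=F3 v1=D4 v2=G4 v3=E4 downbeat M7
bar 2: v0=D3 v1=D4 v2=E4 v3=C4 downbeat m7
bar 3: v0=C3 v1=G3 v2=D4 v3=E4 downbeat M3
bar 4: v0=F3 v1=D4 v2=A4 v3=A4 downbeat M3
bar 5: v0=G3 v1=G4 v2=D5 v3=D5 downbeat P5
  -> R3 @ bar 1 tick 0 v(2, 3): G4 above E4
  -> R4 @ bar 1 tick 0 v(0, 2): F3/G4 M2 untreated
  -> R4 @ bar 1 tick 0 v(0, 3): F3/E4 M7 untreated
  -> R7 @ bar 1 tick 0 v(3,): D5->E4 leap 10st
  -> R3 @ bar 1 tick 1 v(2, 3): G4 above E4
  -> R3 @ bar 1 tick 2 v(2, 3): G4 above E4
  -> R3 @ bar 1 tick 3 v(2, 3): G4 above E4
  -> R3 @ bar 2 tick 0 v(2, 3): E4 above C4
  -> R4 @ bar 2 tick 0 v(0, 2): D3/E4 M2 untreated
  -> R4 @ bar 2 tick 0 v(0, 3): D3/C4 m7 untreated
  -> R3 @ bar 2 tick 1 v(2, 3): E4 above C4
  -> R3 @ bar 2 tick 2 v(2, 3): E4 above C4
  -> R3 @ bar 2 tick 3 v(2, 3): E4 above C4
  -> R2 @ bar 3 tick 0 v(0, 1): D3/D4 P8 -> C3/G3 P5 similar
  -> R2 @ bar 3 tick 0 v(1, 2): D4/E4 M2 -> G3/D4 P5 similar
  -> R4 @ bar 3 tick 0 v(0, 2): C3/D4 M2 untreated
  -> R1 @ bar 4 tick 0 v(1, 2): G3/D4 P5 -> D4/A4 P5 similar
  -> R2 @ bar 4 tick 0 v(1, 3): G3/E4 M6 -> D4/A4 P5 similar
  -> R2 @ bar 4 tick 0 v(2, 3): D4/E4 M2 -> A4/A4 P1 similar
  -> R1 @ bar 5 tick 0 v(1, 2): D4/A4 P5 -> G4/D5 P5 similar
  -> R1 @ bar 5 tick 0 v(1, 3): D4/A4 P5 -> G4/D5 P5 similar
  -> R1 @ bar 5 tick 0 v(2, 3): A4/A4 P1 -> D5/D5 P1 similar
  -> R2 @ bar 5 tick 0 v(0, 1): F3/D4 M6 -> G3/G4 P8 similar
  -> R2 @ bar 5 tick 0 v(0, 2): F3/A4 M3 -> G3/D5 P5 similar
  -> R2 @ bar 5 tick 0 v(0, 3): F3/A4 M3 -> G3/D5 P5 similar

(1, 0, R3, (2, 3))
(1, 0, R4, (0, 2))
(1, 0, R4, (0, 3))
(1, 0, R7, (3,))
(1, 1, R3, (2, 3))
(1, 2, R3, (2, 3))
(1, 3, R3, (2, 3))
(2, 0, R3, (2, 3))
(2, 0, R4, (0, 2))
(2, 0, R4, (0, 3))
(2, 1, R3, (2, 3))
(2, 2, R3, (2, 3))
(2, 3, R3, (2, 3))
(3, 0, R2, (0, 1))
(3, 0, R2, (1, 2))
(3, 0, R4, (0, 2))
(4, 0, R1, (1, 2))
(4, 0, R2, (1, 3))
(4, 0, R2, (2, 3))
(5, 0, R1, (1, 2))
(5, 0, R1, (1, 3))
(5, 0, R1, (2, 3))
(5, 0, R2, (0, 1))
(5, 0, R2, (0, 2))
(5, 0, R2, (0, 3))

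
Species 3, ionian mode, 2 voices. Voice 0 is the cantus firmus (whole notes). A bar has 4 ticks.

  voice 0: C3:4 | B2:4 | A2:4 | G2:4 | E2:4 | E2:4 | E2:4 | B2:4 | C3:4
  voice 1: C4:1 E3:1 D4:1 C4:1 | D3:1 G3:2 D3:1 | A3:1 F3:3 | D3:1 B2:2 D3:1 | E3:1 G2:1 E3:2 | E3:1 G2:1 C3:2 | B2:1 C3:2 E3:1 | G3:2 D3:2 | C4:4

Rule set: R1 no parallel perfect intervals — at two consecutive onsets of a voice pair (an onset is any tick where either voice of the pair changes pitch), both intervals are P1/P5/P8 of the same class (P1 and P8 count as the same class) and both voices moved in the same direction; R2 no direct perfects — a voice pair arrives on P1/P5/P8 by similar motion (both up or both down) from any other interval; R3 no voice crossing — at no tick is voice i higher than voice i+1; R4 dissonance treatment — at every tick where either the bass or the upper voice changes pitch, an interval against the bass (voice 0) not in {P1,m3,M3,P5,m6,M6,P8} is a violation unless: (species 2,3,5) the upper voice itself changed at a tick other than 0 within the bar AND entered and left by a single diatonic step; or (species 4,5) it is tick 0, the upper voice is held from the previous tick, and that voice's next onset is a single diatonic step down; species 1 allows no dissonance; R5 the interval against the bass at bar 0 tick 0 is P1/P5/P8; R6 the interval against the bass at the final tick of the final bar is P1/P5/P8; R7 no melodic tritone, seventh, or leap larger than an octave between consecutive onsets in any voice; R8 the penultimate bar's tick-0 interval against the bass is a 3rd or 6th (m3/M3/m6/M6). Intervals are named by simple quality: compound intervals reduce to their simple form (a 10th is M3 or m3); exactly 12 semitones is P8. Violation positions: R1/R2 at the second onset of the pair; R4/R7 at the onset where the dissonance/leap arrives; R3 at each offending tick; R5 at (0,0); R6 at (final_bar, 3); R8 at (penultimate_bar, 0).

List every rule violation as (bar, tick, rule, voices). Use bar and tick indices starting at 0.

(0, 2, R4, (0, 1))
(0, 2, R7, (1,))
(1, 0, R7, (1,))
(3, 0, R2, (0, 1))
(8, 0, R2, (0, 1))
(8, 0, R7, (1,))

bar 0: v0=C3 v1=C4 downbeat P8
bar 1: v0=B2 v1=D3 downbeat m3
bar 2: v0=A2 v1=A3 downbeat P8
bar 3: v0=G2 v1=D3 downbeat P5
bar 4: v0=E2 v1=E3 downbeat P8
bar 5: v0=E2 v1=E3 downbeat P8
bar 6: v0=E2 v1=B2 downbeat P5
bar 7: v0=B2 v1=G3 downbeat m6
bar 8: v0=C3 v1=C4 downbeat P8
  -> R4 @ bar 0 tick 2 v(0, 1): C3/D4 M2 untreated
  -> R7 @ bar 0 tick 2 v(1,): E3->D4 leap 10st
  -> R7 @ bar 1 tick 0 v(1,): C4->D3 leap 10st
  -> R2 @ bar 3 tick 0 v(0, 1): A2/F3 m6 -> G2/D3 P5 similar
  -> R2 @ bar 8 tick 0 v(0, 1): B2/D3 m3 -> C3/C4 P8 similar
  -> R7 @ bar 8 tick 0 v(1,): D3->C4 leap 10st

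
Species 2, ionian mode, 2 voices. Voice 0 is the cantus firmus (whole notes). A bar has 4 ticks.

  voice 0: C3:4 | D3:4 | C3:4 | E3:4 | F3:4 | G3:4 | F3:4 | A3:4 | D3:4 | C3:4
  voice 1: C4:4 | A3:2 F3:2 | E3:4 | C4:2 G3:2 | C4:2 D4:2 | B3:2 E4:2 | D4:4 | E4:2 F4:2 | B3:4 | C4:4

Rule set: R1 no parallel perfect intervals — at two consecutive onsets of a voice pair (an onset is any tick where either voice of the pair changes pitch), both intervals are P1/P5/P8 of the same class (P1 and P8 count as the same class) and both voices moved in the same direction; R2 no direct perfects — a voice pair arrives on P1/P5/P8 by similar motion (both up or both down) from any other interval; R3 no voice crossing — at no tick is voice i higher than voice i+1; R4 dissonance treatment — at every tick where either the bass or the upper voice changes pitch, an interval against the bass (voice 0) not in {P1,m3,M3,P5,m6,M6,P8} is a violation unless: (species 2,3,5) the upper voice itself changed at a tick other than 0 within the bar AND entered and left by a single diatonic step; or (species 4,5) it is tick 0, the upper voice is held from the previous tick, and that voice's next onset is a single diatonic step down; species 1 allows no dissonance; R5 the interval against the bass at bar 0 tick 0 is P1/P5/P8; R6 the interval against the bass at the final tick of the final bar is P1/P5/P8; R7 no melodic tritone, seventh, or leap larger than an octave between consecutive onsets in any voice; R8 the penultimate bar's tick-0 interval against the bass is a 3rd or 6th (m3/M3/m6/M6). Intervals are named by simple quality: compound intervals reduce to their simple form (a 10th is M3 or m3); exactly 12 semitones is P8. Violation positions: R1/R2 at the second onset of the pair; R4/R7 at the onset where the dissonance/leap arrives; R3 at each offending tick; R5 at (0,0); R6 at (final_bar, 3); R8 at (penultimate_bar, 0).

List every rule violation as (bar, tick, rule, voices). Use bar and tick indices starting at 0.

bar 0: v0=C3 v1=C4 downbeat P8
bar 1: v0=D3 v1=A3 downbeat P5
bar 2: v0=C3 v1=E3 downbeat M3
bar 3: v0=E3 v1=C4 downbeat m6
bar 4: v0=F3 v1=C4 downbeat P5
bar 5: v0=G3 v1=B3 downbeat M3
bar 6: v0=F3 v1=D4 downbeat M6
bar 7: v0=A3 v1=E4 downbeat P5
bar 8: v0=D3 v1=B3 downbeat M6
bar 9: v0=C3 v1=C4 downbeat P8
  -> R2 @ bar 4 tick 0 v(0, 1): E3/G3 m3 -> F3/C4 P5 similar
  -> R2 @ bar 7 tick 0 v(0, 1): F3/D4 M6 -> A3/E4 P5 similar
  -> R7 @ bar 8 tick 0 v(1,): F4->B3 leap 6st

(4, 0, R2, (0, 1))
(7, 0, R2, (0, 1))
(8, 0, R7, (1,))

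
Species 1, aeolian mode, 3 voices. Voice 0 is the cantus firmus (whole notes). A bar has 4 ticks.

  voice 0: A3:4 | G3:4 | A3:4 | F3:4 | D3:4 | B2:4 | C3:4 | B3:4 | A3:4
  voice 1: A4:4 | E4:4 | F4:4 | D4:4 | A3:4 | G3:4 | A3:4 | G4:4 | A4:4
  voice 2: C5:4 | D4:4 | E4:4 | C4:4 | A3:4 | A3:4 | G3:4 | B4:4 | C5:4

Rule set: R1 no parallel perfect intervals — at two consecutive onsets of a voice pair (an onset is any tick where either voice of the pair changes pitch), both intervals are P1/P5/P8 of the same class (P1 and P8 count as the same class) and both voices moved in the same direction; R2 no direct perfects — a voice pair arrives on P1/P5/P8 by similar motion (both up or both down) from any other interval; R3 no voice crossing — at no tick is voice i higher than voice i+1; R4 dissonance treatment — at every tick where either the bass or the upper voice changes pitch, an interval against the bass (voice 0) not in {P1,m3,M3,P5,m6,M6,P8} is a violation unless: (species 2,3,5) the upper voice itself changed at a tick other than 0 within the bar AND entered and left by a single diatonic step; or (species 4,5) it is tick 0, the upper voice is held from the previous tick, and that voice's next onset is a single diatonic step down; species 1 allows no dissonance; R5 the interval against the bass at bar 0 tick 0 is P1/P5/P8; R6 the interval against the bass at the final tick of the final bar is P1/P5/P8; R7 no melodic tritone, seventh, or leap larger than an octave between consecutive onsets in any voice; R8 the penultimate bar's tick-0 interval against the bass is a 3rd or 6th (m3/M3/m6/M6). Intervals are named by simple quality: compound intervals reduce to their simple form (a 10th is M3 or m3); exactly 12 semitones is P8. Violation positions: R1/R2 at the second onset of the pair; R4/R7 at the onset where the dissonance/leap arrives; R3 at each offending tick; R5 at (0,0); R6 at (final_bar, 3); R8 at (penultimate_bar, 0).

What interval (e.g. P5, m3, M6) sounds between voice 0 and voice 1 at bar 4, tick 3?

P5

voice 0=D3 voice 1=A3 -> P5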